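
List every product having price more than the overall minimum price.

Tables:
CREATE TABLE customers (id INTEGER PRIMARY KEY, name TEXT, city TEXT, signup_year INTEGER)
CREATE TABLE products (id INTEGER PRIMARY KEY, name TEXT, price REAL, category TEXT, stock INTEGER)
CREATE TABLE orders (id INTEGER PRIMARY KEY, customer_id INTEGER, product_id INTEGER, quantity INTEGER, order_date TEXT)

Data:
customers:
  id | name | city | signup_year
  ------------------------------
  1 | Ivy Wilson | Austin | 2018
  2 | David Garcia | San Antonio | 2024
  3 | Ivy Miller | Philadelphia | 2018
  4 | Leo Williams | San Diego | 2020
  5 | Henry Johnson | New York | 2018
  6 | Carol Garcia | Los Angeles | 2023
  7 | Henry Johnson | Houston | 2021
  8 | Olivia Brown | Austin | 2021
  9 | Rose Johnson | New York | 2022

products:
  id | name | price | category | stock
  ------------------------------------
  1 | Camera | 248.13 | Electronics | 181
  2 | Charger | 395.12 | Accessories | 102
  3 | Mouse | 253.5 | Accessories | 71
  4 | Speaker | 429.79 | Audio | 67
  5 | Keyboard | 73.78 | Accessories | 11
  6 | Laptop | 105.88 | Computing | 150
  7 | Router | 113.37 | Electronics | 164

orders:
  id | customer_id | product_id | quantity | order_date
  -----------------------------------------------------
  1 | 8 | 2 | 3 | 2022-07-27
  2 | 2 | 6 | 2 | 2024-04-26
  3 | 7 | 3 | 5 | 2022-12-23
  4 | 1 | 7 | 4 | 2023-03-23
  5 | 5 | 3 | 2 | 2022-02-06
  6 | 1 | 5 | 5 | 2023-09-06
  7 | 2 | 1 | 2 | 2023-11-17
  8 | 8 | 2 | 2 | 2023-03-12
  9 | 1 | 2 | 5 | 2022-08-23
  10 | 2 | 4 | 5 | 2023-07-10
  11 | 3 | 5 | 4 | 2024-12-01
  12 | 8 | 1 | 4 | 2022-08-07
SELECT name, price FROM products WHERE price > (SELECT MIN(price) FROM products)

Execution result:
name | price
Camera | 248.13
Charger | 395.12
Mouse | 253.50
Speaker | 429.79
Laptop | 105.88
Router | 113.37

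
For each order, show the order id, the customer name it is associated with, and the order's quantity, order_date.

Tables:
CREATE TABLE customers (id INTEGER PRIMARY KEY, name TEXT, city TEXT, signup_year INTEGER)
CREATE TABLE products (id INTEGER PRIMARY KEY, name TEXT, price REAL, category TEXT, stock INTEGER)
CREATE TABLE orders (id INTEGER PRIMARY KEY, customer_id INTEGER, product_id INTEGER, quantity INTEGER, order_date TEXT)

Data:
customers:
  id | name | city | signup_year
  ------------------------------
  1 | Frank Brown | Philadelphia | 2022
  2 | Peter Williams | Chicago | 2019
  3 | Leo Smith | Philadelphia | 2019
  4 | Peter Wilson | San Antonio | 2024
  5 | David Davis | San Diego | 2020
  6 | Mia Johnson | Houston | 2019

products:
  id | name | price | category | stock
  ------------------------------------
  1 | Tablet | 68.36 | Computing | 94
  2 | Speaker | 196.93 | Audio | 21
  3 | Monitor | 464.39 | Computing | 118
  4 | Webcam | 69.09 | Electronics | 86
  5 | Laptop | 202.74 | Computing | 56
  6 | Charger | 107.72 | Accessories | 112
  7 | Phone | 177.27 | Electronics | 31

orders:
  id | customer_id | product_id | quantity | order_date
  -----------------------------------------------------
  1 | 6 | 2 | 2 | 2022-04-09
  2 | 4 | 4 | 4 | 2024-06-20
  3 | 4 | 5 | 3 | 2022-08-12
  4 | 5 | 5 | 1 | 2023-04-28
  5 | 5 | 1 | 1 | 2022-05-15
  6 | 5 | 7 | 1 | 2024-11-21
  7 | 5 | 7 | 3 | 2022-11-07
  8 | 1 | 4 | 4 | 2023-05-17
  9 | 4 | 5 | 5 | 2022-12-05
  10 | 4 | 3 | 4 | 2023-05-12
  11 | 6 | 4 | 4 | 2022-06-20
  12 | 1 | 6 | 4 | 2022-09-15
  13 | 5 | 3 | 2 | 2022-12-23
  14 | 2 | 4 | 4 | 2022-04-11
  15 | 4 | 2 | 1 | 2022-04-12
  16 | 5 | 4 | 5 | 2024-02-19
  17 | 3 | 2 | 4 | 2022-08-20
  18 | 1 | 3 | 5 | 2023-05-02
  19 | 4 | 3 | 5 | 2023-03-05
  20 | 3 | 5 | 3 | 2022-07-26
SELECT c.id, p.name AS customer, c.quantity, c.order_date FROM orders c JOIN customers p ON c.customer_id = p.id

Execution result:
id | customer | quantity | order_date
1 | Mia Johnson | 2 | 2022-04-09
2 | Peter Wilson | 4 | 2024-06-20
3 | Peter Wilson | 3 | 2022-08-12
4 | David Davis | 1 | 2023-04-28
5 | David Davis | 1 | 2022-05-15
6 | David Davis | 1 | 2024-11-21
7 | David Davis | 3 | 2022-11-07
8 | Frank Brown | 4 | 2023-05-17
9 | Peter Wilson | 5 | 2022-12-05
10 | Peter Wilson | 4 | 2023-05-12
11 | Mia Johnson | 4 | 2022-06-20
12 | Frank Brown | 4 | 2022-09-15
13 | David Davis | 2 | 2022-12-23
14 | Peter Williams | 4 | 2022-04-11
15 | Peter Wilson | 1 | 2022-04-12
16 | David Davis | 5 | 2024-02-19
17 | Leo Smith | 4 | 2022-08-20
18 | Frank Brown | 5 | 2023-05-02
19 | Peter Wilson | 5 | 2023-03-05
20 | Leo Smith | 3 | 2022-07-26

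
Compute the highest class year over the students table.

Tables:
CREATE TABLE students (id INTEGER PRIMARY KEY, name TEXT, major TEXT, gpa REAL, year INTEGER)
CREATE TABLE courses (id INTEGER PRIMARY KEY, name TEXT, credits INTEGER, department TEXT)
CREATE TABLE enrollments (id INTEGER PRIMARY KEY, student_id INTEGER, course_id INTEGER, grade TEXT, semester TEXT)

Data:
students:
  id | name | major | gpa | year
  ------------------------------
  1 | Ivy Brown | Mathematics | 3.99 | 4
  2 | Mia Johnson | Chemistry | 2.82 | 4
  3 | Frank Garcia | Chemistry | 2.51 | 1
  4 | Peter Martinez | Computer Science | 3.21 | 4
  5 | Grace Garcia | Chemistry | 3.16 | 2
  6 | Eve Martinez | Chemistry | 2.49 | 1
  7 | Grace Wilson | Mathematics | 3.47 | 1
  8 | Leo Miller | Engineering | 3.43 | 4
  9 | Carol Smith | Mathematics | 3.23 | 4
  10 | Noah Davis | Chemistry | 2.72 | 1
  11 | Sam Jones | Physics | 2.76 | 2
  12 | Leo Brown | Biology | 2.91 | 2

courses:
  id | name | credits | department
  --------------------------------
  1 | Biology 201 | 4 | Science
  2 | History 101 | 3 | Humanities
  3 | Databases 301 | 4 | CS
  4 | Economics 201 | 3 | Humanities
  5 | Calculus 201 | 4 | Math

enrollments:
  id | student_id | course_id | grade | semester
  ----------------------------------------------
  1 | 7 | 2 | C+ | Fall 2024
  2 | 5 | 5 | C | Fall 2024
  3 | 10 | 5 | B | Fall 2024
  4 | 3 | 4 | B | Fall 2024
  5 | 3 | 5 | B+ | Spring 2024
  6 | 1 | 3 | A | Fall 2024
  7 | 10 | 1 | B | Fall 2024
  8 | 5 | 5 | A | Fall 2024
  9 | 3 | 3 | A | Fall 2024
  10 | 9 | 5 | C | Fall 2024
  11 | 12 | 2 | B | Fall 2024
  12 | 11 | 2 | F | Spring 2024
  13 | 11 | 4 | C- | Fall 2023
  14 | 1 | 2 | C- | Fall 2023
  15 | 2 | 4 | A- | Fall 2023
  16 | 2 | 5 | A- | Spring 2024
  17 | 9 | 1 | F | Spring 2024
SELECT MAX(year) FROM students

Execution result:
4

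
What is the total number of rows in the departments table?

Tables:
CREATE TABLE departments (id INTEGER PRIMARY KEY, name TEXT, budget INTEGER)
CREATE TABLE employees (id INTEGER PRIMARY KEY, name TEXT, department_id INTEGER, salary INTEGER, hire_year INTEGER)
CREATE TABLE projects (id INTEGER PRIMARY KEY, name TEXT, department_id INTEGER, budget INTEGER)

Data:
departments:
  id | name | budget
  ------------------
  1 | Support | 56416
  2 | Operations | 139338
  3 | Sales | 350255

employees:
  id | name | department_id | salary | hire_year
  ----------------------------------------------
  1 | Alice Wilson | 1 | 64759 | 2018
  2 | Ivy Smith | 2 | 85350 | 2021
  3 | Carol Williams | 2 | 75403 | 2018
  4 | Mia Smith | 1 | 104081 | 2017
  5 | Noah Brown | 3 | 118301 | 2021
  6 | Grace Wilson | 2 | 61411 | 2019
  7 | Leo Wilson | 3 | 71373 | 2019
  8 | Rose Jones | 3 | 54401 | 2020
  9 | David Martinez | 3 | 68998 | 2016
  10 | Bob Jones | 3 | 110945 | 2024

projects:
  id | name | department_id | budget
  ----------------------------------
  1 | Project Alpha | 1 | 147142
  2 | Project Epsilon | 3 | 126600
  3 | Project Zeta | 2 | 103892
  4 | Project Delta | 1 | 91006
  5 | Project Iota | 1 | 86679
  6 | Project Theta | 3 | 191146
SELECT COUNT(*) FROM departments

Execution result:
3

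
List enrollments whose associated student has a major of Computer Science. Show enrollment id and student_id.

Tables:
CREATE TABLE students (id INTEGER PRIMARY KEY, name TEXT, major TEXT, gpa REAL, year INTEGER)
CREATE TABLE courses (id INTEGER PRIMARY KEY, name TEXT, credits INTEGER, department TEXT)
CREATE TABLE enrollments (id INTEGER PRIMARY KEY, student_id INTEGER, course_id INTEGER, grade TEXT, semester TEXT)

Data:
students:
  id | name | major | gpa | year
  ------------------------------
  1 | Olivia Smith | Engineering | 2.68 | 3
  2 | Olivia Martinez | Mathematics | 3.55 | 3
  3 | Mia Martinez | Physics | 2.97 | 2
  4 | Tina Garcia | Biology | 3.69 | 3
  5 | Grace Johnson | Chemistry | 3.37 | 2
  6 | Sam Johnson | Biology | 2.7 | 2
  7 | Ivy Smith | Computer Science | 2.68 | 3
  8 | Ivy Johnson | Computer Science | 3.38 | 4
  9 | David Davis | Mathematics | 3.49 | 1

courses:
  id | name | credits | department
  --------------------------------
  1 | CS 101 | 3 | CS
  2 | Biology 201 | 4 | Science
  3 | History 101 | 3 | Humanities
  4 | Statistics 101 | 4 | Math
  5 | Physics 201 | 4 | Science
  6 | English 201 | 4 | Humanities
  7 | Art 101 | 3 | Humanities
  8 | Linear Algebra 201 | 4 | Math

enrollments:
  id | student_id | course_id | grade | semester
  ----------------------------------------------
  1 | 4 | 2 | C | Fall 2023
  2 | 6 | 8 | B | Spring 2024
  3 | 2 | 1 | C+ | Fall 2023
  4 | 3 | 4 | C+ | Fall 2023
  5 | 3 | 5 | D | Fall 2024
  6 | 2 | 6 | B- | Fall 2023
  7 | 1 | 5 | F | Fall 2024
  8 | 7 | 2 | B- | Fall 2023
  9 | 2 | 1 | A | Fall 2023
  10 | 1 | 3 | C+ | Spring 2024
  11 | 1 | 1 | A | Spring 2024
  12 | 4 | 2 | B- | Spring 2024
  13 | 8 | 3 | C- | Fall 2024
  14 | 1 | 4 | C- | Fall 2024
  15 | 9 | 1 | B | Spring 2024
SELECT id, student_id FROM enrollments WHERE student_id IN (SELECT id FROM students WHERE major = 'Computer Science')

Execution result:
id | student_id
8 | 7
13 | 8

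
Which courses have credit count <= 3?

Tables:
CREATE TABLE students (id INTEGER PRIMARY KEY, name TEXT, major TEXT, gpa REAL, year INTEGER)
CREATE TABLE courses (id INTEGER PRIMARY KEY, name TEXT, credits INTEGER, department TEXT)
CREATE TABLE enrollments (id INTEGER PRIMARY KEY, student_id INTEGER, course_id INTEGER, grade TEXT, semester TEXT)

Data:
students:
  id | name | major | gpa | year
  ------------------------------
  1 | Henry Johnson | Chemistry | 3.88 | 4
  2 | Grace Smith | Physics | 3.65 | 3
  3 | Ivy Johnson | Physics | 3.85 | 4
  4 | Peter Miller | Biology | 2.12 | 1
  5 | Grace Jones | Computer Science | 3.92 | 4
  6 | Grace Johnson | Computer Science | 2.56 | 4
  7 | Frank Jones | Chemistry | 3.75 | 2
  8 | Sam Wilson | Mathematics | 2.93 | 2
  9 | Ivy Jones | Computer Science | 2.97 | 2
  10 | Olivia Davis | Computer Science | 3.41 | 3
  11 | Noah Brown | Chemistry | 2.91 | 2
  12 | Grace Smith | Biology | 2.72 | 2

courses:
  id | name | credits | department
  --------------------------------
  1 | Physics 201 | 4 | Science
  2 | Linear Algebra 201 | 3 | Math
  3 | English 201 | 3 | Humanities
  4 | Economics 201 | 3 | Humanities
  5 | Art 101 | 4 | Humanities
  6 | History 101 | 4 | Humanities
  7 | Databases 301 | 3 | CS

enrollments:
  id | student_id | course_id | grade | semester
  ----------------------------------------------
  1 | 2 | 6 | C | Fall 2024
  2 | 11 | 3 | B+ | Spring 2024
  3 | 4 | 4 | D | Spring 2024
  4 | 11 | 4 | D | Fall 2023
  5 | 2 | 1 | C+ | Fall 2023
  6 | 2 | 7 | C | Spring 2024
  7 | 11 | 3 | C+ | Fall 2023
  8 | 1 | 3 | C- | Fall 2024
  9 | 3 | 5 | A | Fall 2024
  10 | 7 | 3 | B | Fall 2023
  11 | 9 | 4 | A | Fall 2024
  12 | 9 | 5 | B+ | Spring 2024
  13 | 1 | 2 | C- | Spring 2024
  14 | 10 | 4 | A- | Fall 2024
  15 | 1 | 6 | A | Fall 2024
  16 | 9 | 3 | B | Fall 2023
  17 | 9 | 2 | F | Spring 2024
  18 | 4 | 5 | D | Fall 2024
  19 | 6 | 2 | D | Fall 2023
SELECT name, credits FROM courses WHERE credits <= 3

Execution result:
name | credits
Linear Algebra 201 | 3
English 201 | 3
Economics 201 | 3
Databases 301 | 3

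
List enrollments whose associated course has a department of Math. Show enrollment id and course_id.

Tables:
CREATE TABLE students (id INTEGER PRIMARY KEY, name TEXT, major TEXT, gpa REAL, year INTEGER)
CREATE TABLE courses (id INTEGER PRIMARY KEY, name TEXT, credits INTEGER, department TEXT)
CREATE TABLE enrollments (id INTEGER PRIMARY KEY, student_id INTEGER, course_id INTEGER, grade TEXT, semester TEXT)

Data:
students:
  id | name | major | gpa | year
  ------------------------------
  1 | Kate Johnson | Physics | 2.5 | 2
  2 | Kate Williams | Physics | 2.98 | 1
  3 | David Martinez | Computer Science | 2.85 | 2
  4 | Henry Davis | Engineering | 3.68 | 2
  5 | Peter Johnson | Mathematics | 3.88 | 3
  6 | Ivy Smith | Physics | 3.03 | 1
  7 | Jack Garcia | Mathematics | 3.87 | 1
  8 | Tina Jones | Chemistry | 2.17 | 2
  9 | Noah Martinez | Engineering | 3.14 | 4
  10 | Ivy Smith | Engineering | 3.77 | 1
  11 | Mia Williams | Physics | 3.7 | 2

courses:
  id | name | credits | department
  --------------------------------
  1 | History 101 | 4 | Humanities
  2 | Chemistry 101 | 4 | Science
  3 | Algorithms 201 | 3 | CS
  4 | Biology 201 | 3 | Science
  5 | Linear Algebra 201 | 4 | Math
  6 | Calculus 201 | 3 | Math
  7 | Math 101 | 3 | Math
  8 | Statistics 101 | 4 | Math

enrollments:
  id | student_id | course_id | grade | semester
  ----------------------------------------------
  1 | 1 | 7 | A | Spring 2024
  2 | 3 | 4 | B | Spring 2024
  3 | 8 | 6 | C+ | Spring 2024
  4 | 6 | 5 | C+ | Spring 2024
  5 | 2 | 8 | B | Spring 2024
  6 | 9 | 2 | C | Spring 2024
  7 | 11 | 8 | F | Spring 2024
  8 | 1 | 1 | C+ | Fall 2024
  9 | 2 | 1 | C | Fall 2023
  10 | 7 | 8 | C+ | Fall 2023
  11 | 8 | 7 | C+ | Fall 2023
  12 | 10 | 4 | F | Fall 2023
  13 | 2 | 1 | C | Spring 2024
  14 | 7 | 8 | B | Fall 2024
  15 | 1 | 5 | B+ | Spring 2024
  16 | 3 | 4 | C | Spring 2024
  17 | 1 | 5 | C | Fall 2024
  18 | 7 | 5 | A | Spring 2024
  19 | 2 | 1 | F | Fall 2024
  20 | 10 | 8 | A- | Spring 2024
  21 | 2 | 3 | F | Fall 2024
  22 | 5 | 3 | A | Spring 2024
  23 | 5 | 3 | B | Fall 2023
SELECT id, course_id FROM enrollments WHERE course_id IN (SELECT id FROM courses WHERE department = 'Math')

Execution result:
id | course_id
1 | 7
3 | 6
4 | 5
5 | 8
7 | 8
10 | 8
11 | 7
14 | 8
15 | 5
17 | 5
18 | 5
20 | 8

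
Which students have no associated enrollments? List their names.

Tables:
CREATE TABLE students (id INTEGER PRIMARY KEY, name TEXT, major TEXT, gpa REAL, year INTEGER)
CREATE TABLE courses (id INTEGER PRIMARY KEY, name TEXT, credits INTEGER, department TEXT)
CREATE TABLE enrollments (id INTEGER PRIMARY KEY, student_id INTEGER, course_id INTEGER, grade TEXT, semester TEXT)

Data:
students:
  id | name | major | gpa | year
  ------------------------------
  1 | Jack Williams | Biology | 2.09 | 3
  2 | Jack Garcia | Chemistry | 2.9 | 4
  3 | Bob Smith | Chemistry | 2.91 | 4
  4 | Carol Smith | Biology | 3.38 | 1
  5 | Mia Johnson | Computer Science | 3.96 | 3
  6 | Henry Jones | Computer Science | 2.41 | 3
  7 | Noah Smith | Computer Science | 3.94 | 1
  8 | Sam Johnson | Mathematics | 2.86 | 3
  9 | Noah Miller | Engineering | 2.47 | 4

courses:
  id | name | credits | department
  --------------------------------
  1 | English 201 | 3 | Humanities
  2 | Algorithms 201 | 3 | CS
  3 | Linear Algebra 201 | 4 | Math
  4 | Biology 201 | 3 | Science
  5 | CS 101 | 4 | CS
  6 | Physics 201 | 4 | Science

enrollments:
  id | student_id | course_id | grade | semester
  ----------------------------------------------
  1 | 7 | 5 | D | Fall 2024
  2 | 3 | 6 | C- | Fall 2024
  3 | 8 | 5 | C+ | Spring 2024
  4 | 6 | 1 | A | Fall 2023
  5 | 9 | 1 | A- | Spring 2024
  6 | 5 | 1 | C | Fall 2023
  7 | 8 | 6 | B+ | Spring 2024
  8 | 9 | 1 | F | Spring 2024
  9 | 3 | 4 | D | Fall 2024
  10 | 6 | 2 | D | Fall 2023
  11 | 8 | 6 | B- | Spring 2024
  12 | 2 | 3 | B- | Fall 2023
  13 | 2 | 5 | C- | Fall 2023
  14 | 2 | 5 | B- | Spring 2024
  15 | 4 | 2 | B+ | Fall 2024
SELECT p.name FROM students p LEFT JOIN enrollments c ON c.student_id = p.id WHERE c.id IS NULL

Execution result:
Jack Williams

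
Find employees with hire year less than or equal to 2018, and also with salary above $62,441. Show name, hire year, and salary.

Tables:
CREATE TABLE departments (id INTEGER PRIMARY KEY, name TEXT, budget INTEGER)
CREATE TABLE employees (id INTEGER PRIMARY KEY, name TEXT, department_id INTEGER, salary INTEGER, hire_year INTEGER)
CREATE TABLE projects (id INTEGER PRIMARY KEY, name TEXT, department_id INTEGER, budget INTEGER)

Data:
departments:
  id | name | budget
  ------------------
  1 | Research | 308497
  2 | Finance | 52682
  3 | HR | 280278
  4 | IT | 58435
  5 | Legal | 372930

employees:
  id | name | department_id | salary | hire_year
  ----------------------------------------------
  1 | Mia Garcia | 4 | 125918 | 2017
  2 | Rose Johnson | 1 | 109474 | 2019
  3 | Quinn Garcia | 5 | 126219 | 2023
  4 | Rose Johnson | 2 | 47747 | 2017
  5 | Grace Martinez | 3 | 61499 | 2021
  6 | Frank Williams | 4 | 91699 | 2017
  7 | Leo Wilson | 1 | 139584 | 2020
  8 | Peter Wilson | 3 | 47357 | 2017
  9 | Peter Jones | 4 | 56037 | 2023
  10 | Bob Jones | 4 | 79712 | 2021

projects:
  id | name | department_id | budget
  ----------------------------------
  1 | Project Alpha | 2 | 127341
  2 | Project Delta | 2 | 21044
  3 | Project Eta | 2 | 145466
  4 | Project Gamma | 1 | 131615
SELECT name, hire_year, salary FROM employees WHERE hire_year <= 2018 AND salary > 62441

Execution result:
name | hire_year | salary
Mia Garcia | 2017 | 125918
Frank Williams | 2017 | 91699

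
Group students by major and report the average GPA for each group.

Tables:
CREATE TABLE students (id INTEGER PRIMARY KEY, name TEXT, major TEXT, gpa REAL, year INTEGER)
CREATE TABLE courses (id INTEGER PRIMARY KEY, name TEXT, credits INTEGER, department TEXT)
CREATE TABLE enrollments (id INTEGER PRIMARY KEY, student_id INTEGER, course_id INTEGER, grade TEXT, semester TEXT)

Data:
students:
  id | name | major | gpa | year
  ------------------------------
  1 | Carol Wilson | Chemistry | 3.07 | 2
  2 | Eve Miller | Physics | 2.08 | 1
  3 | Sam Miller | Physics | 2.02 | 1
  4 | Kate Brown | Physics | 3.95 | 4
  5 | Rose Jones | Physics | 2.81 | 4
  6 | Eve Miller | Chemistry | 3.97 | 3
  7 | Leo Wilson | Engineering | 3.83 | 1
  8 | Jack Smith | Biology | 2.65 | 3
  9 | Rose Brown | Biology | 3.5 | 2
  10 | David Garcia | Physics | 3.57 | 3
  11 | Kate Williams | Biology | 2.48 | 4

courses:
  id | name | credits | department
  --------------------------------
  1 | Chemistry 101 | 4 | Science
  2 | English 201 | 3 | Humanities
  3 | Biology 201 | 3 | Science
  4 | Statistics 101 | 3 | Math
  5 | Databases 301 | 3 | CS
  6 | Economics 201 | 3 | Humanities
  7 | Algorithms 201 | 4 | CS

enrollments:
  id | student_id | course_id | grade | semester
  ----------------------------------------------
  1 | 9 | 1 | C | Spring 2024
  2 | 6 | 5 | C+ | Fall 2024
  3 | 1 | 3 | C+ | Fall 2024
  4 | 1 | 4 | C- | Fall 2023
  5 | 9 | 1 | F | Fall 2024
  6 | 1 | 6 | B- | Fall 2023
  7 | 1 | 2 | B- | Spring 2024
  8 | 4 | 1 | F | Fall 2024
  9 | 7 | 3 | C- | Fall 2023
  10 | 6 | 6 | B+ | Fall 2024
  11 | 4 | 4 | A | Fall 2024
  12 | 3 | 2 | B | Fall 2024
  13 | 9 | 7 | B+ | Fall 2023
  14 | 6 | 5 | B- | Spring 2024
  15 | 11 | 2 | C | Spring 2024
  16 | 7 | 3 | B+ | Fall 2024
SELECT major, AVG(gpa) AS avg_gpa FROM students GROUP BY major

Execution result:
major | avg_gpa
Biology | 2.88
Chemistry | 3.52
Engineering | 3.83
Physics | 2.89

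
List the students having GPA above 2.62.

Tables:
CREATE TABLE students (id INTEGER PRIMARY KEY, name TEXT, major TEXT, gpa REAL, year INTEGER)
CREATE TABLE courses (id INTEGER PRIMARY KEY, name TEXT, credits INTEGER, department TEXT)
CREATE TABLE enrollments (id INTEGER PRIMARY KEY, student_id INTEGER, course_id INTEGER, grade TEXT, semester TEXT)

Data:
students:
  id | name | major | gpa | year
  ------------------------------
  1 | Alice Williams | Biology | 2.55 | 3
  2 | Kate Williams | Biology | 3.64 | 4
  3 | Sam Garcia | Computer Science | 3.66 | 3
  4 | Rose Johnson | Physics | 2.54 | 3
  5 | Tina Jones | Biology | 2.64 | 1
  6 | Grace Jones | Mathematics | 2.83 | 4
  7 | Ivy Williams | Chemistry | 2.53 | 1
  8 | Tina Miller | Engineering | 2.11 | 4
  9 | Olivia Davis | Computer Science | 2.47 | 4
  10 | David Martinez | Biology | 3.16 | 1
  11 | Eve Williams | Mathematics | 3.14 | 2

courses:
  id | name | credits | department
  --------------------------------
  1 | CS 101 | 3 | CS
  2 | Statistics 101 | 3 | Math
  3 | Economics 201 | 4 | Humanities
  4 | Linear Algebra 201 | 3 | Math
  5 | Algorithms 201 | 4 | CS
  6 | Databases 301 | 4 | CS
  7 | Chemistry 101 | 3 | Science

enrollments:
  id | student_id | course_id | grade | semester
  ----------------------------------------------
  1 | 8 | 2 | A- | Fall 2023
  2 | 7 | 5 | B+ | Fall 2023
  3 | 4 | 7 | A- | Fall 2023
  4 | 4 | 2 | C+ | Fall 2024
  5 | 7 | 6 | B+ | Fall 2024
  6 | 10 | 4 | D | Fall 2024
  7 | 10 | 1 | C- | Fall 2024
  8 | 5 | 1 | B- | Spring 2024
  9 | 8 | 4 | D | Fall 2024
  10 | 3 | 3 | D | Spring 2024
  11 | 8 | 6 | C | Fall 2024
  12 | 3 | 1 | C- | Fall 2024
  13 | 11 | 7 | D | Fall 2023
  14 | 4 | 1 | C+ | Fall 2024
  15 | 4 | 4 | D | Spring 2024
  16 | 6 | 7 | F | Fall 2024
SELECT name, gpa FROM students WHERE gpa > 2.62

Execution result:
name | gpa
Kate Williams | 3.64
Sam Garcia | 3.66
Tina Jones | 2.64
Grace Jones | 2.83
David Martinez | 3.16
Eve Williams | 3.14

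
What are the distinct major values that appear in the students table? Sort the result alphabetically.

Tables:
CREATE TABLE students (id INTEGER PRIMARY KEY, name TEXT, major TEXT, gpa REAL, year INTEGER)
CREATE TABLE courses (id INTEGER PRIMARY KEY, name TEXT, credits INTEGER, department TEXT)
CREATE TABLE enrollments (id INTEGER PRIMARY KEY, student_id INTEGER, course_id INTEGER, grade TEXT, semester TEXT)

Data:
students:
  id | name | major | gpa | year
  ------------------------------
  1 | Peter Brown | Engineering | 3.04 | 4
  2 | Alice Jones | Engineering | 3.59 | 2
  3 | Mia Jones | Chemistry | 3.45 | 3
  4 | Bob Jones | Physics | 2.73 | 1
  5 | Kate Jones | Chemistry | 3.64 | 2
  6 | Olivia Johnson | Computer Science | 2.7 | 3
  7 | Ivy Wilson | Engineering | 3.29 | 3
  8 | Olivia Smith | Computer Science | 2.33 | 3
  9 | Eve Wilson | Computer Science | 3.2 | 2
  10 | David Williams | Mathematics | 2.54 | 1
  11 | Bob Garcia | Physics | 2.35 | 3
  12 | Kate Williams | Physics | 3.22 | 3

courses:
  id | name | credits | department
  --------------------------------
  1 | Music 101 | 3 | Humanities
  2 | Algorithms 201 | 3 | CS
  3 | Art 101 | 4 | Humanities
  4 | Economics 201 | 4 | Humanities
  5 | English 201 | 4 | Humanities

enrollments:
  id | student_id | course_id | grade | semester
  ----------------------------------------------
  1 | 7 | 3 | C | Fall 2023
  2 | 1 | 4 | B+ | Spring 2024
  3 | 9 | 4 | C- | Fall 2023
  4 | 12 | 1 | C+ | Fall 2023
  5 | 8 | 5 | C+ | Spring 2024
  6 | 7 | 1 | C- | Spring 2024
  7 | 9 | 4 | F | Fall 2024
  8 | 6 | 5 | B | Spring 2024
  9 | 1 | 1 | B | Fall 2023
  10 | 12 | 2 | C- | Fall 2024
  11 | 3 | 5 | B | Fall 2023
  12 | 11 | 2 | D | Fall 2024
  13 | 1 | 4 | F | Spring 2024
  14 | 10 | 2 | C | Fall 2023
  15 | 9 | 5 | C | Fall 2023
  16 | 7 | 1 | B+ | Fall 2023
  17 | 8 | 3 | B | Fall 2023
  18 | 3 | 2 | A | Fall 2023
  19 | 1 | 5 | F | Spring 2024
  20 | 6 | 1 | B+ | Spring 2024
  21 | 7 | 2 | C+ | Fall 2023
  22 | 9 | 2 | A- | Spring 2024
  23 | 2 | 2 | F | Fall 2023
SELECT DISTINCT major FROM students ORDER BY major

Execution result:
major
Chemistry
Computer Science
Engineering
Mathematics
Physics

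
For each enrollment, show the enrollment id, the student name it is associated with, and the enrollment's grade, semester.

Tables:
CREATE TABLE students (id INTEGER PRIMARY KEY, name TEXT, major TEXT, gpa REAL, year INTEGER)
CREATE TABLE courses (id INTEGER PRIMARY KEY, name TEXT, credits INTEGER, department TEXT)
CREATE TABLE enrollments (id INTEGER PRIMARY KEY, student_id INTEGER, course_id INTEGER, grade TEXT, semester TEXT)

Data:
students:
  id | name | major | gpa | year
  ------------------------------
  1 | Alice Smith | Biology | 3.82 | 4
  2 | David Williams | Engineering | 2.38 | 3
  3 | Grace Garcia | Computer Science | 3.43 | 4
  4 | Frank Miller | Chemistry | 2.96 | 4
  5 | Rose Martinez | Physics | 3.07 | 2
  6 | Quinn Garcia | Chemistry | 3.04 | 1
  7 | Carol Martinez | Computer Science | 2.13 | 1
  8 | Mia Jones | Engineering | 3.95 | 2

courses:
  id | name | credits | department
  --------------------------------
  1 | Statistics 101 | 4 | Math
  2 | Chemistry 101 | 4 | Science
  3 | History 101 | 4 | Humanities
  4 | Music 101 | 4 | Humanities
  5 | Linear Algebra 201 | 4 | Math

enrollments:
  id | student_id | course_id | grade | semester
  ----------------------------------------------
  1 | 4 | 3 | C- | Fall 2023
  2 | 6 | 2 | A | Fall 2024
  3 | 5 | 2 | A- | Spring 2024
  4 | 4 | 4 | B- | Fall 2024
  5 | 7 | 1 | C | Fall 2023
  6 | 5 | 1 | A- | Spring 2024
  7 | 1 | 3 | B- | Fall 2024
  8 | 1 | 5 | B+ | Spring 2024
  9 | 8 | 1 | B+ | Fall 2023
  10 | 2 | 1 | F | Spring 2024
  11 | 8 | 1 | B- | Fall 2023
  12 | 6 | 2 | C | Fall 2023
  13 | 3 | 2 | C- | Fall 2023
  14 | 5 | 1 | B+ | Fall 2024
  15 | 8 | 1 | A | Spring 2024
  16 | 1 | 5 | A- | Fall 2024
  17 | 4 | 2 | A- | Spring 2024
SELECT c.id, p.name AS student, c.grade, c.semester FROM enrollments c JOIN students p ON c.student_id = p.id

Execution result:
id | student | grade | semester
1 | Frank Miller | C- | Fall 2023
2 | Quinn Garcia | A | Fall 2024
3 | Rose Martinez | A- | Spring 2024
4 | Frank Miller | B- | Fall 2024
5 | Carol Martinez | C | Fall 2023
6 | Rose Martinez | A- | Spring 2024
7 | Alice Smith | B- | Fall 2024
8 | Alice Smith | B+ | Spring 2024
9 | Mia Jones | B+ | Fall 2023
10 | David Williams | F | Spring 2024
11 | Mia Jones | B- | Fall 2023
12 | Quinn Garcia | C | Fall 2023
13 | Grace Garcia | C- | Fall 2023
14 | Rose Martinez | B+ | Fall 2024
15 | Mia Jones | A | Spring 2024
16 | Alice Smith | A- | Fall 2024
17 | Frank Miller | A- | Spring 2024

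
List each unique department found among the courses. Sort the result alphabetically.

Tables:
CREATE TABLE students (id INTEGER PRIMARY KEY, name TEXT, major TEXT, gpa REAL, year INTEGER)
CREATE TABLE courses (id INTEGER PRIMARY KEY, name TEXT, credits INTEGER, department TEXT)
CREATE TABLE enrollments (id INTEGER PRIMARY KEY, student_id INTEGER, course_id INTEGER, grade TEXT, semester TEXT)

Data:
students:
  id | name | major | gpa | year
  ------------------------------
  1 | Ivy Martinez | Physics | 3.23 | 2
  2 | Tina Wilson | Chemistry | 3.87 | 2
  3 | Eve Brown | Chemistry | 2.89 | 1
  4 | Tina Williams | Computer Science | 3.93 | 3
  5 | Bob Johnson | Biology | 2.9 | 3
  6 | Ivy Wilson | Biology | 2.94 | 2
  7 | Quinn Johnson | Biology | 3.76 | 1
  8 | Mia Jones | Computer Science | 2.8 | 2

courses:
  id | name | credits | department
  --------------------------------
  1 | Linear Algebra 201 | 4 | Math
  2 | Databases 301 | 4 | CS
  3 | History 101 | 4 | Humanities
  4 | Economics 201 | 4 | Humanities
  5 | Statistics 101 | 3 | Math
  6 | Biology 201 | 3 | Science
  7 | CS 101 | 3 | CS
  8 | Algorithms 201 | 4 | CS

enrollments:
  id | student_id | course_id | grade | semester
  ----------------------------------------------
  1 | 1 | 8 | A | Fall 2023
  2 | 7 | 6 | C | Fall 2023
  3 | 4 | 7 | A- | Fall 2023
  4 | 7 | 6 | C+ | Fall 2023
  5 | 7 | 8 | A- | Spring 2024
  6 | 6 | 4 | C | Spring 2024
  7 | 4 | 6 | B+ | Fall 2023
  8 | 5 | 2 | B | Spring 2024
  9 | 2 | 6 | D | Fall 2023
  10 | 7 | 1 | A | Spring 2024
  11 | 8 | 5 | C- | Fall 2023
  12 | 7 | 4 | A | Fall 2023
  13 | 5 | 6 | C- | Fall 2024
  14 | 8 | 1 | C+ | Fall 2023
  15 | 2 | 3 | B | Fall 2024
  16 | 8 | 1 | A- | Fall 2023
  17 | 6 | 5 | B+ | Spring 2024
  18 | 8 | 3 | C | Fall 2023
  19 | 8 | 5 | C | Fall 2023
SELECT DISTINCT department FROM courses ORDER BY department

Execution result:
department
CS
Humanities
Math
Science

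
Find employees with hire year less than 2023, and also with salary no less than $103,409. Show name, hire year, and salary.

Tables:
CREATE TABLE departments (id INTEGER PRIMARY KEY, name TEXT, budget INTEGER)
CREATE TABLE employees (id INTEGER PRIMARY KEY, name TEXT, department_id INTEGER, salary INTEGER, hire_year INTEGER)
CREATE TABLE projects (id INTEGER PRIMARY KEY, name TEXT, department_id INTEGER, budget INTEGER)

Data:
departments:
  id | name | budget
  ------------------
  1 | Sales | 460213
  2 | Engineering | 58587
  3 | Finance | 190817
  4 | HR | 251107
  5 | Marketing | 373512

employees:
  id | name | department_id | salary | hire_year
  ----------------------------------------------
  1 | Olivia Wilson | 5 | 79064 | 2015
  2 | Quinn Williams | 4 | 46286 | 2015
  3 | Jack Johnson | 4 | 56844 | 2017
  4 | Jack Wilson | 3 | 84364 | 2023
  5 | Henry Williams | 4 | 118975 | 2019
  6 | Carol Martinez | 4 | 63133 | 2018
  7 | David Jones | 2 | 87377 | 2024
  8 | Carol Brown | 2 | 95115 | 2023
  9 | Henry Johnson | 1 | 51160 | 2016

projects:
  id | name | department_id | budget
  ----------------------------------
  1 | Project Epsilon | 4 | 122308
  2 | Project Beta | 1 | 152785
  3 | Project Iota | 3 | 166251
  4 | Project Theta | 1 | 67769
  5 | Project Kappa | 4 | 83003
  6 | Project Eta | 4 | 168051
SELECT name, hire_year, salary FROM employees WHERE hire_year < 2023 AND salary >= 103409

Execution result:
name | hire_year | salary
Henry Williams | 2019 | 118975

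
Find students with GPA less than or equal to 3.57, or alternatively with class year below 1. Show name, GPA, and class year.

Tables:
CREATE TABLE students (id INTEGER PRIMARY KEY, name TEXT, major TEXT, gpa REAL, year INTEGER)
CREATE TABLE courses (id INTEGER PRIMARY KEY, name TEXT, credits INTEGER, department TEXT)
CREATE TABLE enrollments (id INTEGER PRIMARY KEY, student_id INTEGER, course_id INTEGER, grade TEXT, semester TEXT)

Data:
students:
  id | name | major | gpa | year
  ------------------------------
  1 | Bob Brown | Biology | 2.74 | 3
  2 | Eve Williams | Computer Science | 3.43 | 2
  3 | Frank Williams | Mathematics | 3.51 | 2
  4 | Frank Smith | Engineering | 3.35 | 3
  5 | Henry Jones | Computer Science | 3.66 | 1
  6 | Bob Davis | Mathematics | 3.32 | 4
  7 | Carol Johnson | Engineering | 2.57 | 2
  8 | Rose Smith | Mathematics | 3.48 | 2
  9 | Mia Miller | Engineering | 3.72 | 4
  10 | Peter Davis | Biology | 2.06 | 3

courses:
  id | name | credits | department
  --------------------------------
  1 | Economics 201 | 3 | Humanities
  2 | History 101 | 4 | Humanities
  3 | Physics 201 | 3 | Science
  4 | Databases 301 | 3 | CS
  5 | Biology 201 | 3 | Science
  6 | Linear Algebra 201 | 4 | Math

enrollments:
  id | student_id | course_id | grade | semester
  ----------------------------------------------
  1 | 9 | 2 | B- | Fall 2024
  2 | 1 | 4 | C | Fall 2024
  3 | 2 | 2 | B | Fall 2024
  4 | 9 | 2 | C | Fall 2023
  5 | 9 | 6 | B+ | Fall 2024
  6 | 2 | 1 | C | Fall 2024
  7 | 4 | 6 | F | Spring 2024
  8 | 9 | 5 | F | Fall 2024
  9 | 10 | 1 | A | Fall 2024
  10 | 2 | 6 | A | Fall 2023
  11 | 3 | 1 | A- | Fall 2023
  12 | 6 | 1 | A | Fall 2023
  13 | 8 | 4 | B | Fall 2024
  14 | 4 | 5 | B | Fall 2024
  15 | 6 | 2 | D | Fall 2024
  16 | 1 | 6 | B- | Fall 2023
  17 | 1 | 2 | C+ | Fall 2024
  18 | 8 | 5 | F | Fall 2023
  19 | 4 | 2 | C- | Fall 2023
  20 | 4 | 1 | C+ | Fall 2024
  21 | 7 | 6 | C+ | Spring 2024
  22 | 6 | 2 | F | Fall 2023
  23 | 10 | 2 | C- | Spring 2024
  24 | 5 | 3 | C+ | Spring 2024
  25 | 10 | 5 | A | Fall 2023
SELECT name, gpa, year FROM students WHERE gpa <= 3.57 OR year < 1

Execution result:
name | gpa | year
Bob Brown | 2.74 | 3
Eve Williams | 3.43 | 2
Frank Williams | 3.51 | 2
Frank Smith | 3.35 | 3
Bob Davis | 3.32 | 4
Carol Johnson | 2.57 | 2
Rose Smith | 3.48 | 2
Peter Davis | 2.06 | 3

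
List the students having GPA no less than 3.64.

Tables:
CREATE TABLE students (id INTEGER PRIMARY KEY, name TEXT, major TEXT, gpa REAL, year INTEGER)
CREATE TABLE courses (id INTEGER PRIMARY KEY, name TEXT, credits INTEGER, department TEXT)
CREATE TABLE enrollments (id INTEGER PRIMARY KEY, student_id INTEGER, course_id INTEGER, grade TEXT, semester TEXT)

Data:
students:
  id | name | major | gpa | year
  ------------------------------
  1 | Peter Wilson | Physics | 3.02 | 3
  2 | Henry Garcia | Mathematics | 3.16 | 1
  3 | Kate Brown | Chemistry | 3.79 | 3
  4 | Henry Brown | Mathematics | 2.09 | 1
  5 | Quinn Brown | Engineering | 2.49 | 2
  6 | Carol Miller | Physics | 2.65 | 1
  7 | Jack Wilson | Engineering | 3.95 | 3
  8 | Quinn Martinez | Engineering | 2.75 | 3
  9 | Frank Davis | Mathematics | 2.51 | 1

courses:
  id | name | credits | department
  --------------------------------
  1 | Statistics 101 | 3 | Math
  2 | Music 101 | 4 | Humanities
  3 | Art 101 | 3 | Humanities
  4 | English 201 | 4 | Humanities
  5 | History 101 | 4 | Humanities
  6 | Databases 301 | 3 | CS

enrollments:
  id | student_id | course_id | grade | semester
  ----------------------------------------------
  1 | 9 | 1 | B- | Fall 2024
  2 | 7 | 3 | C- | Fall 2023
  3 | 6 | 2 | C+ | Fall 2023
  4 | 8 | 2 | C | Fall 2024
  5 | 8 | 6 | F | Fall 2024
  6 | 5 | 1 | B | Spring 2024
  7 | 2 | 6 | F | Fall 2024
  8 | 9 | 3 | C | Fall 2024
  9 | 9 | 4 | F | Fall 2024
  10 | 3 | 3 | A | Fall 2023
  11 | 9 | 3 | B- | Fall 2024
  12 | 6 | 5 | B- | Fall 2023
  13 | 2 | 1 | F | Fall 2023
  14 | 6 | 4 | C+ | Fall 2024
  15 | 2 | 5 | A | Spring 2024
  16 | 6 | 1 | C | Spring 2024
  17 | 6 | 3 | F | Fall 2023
SELECT name, gpa FROM students WHERE gpa >= 3.64

Execution result:
name | gpa
Kate Brown | 3.79
Jack Wilson | 3.95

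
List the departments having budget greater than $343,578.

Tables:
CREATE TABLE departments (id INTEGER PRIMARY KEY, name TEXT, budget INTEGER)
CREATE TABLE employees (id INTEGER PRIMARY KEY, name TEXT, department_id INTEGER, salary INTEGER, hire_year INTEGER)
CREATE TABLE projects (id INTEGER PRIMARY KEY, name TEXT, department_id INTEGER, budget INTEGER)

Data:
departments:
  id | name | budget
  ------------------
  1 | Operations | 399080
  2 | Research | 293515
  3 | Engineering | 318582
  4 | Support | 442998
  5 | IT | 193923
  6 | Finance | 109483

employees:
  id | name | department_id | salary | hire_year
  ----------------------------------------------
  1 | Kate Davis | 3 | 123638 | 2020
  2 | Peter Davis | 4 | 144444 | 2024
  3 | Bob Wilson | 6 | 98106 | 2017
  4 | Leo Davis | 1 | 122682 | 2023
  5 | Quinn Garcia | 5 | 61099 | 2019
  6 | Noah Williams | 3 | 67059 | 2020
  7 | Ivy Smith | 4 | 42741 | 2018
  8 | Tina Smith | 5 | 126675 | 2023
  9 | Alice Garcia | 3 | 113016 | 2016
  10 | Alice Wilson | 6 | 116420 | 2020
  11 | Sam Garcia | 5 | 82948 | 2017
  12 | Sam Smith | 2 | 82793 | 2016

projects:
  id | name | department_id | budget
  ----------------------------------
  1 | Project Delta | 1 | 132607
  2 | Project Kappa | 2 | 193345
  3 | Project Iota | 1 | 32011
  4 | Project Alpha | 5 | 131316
SELECT name, budget FROM departments WHERE budget > 343578

Execution result:
name | budget
Operations | 399080
Support | 442998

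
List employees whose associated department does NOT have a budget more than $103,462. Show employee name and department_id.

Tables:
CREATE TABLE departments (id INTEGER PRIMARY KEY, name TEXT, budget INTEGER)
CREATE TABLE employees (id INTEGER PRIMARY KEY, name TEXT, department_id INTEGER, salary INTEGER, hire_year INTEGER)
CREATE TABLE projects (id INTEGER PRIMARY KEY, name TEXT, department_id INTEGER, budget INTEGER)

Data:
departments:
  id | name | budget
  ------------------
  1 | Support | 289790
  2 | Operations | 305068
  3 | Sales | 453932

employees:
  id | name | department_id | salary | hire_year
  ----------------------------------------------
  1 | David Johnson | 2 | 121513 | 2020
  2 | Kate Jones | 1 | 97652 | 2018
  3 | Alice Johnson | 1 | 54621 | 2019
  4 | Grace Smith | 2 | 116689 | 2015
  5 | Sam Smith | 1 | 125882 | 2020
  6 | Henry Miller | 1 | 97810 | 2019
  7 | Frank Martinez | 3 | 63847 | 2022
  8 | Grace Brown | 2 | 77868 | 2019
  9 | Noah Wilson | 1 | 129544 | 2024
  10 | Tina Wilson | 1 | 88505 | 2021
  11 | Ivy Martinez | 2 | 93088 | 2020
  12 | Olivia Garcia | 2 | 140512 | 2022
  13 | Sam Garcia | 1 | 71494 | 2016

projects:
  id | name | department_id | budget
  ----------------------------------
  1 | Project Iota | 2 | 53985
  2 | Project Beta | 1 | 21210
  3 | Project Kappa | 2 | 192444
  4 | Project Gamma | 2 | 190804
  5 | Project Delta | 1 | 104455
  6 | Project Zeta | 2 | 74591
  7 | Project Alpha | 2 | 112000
SELECT name, department_id FROM employees WHERE department_id NOT IN (SELECT id FROM departments WHERE budget > 103462)

Execution result:
(no rows)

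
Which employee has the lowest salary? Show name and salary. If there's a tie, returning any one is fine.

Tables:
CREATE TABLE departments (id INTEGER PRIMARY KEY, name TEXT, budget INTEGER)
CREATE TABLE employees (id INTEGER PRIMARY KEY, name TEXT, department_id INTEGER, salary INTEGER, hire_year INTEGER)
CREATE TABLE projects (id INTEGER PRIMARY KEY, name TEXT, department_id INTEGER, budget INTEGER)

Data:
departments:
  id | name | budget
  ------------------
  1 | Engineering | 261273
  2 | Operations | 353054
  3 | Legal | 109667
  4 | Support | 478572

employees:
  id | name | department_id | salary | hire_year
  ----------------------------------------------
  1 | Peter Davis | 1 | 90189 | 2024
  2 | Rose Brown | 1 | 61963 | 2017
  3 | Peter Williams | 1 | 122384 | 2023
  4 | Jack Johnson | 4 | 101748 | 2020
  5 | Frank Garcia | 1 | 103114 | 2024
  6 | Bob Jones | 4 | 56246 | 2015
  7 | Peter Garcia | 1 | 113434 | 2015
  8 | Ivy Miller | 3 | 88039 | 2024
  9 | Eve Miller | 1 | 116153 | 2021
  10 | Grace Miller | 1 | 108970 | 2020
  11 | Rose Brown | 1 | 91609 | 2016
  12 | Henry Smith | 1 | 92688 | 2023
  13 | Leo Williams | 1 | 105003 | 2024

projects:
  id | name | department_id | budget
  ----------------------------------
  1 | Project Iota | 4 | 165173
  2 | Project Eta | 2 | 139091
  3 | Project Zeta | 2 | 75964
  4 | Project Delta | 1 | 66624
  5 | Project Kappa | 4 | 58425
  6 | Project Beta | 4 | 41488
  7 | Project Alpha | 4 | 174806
SELECT name, salary FROM employees ORDER BY salary ASC LIMIT 1

Execution result:
name | salary
Bob Jones | 56246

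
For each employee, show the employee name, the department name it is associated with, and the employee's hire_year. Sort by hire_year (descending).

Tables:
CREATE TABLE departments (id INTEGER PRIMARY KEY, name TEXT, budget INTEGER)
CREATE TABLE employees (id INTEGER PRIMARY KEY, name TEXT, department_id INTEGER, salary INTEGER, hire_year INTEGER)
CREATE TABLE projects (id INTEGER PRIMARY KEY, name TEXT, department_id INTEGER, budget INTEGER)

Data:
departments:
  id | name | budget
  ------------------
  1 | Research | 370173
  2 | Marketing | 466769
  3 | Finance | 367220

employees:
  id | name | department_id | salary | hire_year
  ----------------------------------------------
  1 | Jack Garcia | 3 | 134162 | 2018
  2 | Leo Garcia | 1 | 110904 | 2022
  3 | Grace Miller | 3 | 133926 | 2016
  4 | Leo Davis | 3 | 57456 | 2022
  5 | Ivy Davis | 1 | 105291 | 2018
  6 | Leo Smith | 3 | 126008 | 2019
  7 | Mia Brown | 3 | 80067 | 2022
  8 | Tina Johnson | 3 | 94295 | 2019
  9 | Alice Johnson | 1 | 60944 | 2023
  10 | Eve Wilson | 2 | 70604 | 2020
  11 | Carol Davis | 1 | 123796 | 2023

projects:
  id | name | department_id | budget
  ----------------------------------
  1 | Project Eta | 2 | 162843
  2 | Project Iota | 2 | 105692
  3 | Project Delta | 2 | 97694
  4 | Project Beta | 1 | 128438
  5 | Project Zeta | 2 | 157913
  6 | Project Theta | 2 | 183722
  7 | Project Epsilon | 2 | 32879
SELECT c.name, p.name AS department, c.hire_year FROM employees c JOIN departments p ON c.department_id = p.id ORDER BY c.hire_year DESC

Execution result:
name | department | hire_year
Alice Johnson | Research | 2023
Carol Davis | Research | 2023
Leo Garcia | Research | 2022
Leo Davis | Finance | 2022
Mia Brown | Finance | 2022
Eve Wilson | Marketing | 2020
Leo Smith | Finance | 2019
Tina Johnson | Finance | 2019
Jack Garcia | Finance | 2018
Ivy Davis | Research | 2018
Grace Miller | Finance | 2016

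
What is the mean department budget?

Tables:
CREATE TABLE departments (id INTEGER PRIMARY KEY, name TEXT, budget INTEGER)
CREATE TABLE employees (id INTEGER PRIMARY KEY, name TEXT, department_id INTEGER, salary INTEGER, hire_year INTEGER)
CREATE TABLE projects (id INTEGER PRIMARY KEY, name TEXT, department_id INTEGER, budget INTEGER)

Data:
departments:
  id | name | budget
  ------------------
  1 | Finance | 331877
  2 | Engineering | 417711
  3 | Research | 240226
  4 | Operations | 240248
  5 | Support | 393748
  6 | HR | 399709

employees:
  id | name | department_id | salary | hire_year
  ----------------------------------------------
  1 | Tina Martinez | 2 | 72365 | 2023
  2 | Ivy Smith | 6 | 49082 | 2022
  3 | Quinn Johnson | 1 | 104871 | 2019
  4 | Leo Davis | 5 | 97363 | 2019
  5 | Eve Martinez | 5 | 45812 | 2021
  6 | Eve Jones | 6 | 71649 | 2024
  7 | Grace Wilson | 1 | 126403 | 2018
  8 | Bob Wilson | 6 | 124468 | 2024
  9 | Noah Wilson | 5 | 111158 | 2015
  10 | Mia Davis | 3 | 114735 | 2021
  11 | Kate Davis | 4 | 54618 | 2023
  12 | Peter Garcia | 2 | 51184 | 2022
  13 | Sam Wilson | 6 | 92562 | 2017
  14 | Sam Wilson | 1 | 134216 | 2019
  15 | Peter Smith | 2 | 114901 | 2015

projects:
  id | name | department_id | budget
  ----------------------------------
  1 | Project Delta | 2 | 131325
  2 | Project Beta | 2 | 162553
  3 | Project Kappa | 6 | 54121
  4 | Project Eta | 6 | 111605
SELECT AVG(budget) FROM departments

Execution result:
337253.17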